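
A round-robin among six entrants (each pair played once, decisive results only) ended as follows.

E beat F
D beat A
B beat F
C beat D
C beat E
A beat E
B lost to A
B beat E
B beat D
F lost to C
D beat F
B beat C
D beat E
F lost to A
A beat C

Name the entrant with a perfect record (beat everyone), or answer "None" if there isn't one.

None

Highest win total is B with 4 (out of 5 possible).
B lost to A, so no entrant went undefeated.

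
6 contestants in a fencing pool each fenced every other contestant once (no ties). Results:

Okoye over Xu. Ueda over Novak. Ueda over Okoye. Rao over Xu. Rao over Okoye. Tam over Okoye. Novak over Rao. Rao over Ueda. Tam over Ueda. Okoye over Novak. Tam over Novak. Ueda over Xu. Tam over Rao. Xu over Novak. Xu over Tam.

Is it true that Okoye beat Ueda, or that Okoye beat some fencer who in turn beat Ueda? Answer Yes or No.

No

Okoye did not beat Ueda directly.
Okoye beat Xu, Novak, but each of them lost to Ueda. No two-step path.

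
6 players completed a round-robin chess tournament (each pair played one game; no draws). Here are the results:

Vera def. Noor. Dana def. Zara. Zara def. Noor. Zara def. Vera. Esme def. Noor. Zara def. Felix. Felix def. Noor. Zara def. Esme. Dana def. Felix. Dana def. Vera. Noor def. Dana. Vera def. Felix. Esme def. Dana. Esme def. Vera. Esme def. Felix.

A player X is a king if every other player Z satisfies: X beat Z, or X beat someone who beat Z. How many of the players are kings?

3

Felix cannot reach Zara, Vera, Esme in two steps.
Noor cannot reach Esme in two steps.
Zara reaches everyone (king).
Dana reaches everyone (king).
Vera cannot reach Zara, Esme in two steps.
Esme reaches everyone (king).
Kings: Zara, Dana, Esme — 3.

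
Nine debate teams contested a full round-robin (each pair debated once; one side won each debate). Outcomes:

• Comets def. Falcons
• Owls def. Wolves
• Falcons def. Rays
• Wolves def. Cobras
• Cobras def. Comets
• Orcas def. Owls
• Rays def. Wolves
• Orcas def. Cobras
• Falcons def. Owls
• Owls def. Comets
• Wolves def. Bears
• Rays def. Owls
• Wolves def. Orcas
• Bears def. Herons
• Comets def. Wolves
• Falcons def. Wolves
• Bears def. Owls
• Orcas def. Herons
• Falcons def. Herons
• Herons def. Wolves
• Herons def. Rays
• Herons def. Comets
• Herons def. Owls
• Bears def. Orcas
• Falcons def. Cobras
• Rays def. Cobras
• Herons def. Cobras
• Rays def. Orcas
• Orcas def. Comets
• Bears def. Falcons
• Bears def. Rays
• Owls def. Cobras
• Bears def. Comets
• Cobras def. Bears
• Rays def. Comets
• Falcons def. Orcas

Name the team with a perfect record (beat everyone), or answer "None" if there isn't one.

None

Highest win total is Falcons with 6 (out of 8 possible).
Falcons lost to Comets, Bears, so no team went undefeated.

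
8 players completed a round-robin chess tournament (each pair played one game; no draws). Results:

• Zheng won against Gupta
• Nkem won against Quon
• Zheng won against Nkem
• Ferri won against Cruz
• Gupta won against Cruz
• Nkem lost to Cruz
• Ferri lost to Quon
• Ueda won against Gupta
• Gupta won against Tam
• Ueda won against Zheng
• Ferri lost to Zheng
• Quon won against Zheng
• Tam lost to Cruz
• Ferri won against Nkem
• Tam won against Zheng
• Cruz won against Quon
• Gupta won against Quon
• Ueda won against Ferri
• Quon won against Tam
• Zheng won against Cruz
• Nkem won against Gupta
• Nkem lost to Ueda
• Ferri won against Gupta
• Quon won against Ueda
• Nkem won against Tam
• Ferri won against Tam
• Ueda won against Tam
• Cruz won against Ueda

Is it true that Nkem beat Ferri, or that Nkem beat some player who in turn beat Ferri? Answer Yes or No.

Yes

Nkem did not beat Ferri directly.
Nkem beat Tam, Quon, Gupta. Of those, Quon beat Ferri.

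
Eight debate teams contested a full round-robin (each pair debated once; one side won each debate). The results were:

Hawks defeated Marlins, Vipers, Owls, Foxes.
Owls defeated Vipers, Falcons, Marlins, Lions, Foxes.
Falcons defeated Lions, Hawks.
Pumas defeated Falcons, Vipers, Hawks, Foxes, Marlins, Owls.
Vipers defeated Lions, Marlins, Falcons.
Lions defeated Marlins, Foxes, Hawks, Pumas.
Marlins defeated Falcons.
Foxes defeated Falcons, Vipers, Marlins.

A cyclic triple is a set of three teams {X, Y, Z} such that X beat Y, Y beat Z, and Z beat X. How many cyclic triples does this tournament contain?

Win totals: Owls 5, Marlins 1, Hawks 4, Pumas 6, Vipers 3, Lions 4, Foxes 3, Falcons 2.
A team with w wins dominates both others in C(w,2) triples; summing gives 10 + 0 + 6 + 15 + 3 + 6 + 3 + 1 = 44 transitive triples.
Total triples C(8,3) = 56, so cyclic triples = 56 − 44 = 12.

12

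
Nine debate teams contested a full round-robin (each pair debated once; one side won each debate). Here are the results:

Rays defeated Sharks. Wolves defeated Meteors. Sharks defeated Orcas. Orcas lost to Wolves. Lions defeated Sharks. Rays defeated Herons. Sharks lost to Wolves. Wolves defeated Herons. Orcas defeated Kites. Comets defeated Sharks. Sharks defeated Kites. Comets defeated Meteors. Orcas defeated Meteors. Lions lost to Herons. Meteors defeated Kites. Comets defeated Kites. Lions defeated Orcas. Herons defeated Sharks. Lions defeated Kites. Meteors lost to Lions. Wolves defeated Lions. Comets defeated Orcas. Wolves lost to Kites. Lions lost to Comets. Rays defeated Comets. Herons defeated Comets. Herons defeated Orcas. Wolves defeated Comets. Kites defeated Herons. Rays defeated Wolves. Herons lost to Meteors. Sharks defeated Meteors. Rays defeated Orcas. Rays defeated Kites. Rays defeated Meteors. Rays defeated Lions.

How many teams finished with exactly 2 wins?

Win totals: Lions 4, Orcas 2, Meteors 2, Sharks 3, Rays 8, Kites 2, Herons 4, Comets 5, Wolves 6.
Exactly 2: Orcas, Meteors, Kites — 3 teams.

3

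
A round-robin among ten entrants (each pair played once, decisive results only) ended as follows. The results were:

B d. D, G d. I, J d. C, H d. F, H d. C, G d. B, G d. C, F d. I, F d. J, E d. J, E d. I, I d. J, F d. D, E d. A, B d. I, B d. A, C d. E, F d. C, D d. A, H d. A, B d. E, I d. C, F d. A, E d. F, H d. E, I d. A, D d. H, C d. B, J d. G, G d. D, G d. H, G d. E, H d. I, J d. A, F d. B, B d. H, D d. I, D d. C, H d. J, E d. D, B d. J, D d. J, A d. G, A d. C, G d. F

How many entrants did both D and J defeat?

D beat: A, C, H, I, J.
J beat: A, C, G.
Both beat: A, C — 2.

2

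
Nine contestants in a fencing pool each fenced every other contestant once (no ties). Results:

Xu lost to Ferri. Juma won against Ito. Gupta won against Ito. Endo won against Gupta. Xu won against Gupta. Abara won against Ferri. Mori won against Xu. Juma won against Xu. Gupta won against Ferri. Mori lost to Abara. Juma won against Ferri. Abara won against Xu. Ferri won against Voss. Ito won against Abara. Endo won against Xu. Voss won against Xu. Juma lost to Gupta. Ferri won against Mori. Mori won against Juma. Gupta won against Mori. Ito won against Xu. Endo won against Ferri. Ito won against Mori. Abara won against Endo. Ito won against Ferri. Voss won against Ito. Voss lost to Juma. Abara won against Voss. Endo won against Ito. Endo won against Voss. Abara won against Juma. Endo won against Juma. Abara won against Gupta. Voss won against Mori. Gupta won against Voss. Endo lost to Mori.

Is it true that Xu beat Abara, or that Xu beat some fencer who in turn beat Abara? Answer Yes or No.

Xu did not beat Abara directly.
Xu beat Gupta, but each of them lost to Abara. No two-step path.

No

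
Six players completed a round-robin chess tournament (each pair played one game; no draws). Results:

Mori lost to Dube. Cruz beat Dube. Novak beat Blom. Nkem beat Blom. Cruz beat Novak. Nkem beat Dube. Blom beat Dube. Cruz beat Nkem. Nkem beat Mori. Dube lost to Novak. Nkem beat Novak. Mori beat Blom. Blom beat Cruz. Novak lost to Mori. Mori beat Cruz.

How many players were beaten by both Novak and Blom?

Novak beat: Dube, Blom.
Blom beat: Dube, Cruz.
Both beat: Dube — 1.

1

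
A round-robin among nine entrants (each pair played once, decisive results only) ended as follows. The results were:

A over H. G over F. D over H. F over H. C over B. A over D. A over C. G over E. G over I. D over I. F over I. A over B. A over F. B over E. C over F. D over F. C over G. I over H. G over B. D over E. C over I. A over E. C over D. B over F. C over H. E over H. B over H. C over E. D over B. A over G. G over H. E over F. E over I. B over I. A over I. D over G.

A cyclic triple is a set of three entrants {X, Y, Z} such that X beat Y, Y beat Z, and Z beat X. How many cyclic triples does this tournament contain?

Win totals: A 8, B 4, C 7, D 6, E 3, F 2, G 5, H 0, I 1.
An entrant with w wins dominates both others in C(w,2) triples; summing gives 28 + 6 + 21 + 15 + 3 + 1 + 10 + 0 + 0 = 84 transitive triples.
Total triples C(9,3) = 84, so cyclic triples = 84 − 84 = 0.

0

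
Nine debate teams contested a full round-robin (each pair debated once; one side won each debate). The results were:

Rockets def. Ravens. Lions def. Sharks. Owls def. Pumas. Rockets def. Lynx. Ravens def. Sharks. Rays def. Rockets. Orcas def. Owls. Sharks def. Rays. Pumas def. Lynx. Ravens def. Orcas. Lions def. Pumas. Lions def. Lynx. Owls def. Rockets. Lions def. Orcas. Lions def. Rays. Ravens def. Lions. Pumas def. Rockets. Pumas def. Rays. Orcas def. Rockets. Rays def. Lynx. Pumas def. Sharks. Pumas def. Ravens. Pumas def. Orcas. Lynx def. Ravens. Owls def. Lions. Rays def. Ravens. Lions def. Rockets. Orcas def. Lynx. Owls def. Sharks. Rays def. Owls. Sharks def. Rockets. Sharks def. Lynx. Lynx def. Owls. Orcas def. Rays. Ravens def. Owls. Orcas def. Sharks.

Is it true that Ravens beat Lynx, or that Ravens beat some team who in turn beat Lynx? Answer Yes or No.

Yes

Ravens did not beat Lynx directly.
Ravens beat Sharks, Lions, Owls, Orcas. Of those, Sharks beat Lynx.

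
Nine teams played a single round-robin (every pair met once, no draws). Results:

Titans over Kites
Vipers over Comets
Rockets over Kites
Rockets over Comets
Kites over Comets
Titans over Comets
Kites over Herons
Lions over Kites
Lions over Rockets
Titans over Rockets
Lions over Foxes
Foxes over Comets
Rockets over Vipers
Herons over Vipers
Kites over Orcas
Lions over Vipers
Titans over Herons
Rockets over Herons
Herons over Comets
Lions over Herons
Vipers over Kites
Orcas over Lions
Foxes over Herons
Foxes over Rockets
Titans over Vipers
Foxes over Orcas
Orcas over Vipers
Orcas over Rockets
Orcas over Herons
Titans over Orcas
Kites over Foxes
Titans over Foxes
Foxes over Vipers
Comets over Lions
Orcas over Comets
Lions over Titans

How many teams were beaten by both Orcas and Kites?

Orcas beat: Comets, Lions, Herons, Rockets, Vipers.
Kites beat: Comets, Herons, Foxes, Orcas.
Both beat: Comets, Herons — 2.

2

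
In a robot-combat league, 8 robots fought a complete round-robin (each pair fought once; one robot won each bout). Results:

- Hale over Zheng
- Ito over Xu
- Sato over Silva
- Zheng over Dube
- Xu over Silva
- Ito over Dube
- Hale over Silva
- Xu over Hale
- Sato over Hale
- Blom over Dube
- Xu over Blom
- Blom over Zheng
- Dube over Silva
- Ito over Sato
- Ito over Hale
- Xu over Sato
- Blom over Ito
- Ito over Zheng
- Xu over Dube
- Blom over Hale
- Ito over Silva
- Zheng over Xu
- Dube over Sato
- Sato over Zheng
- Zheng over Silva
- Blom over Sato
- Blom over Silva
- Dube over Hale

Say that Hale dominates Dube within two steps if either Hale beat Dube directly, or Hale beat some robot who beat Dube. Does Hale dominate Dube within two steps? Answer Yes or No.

Hale did not beat Dube directly.
Hale beat Zheng, Silva. Of those, Zheng beat Dube.

Yes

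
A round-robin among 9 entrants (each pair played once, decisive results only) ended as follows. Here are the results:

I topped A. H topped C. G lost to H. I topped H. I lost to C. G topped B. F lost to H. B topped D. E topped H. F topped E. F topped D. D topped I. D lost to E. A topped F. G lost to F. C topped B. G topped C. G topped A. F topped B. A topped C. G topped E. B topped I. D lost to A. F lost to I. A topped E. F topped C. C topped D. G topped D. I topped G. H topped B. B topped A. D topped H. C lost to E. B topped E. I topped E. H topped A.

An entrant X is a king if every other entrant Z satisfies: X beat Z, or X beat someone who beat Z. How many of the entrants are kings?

A reaches everyone (king).
B reaches everyone (king).
C reaches everyone (king).
D reaches everyone (king).
E reaches everyone (king).
F reaches everyone (king).
G reaches everyone (king).
H reaches everyone (king).
I reaches everyone (king).
Kings: A, B, C, D, E, F, G, H, I — 9.

9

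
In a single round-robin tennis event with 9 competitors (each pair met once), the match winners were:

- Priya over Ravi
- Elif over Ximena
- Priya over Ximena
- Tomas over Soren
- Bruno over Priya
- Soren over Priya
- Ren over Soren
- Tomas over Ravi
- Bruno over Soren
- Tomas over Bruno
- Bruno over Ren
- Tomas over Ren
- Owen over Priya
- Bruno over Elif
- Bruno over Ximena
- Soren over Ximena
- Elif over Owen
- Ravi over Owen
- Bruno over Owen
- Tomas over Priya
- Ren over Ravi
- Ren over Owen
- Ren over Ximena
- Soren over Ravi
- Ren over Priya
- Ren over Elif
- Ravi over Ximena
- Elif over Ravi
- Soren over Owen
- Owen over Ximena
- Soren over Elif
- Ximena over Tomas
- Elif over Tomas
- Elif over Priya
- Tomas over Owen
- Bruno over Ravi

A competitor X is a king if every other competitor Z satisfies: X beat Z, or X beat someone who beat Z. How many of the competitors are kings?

3

Ravi cannot reach Elif, Soren, Bruno, Ren in two steps.
Tomas reaches everyone (king).
Elif reaches everyone (king).
Owen cannot reach Elif, Soren, Bruno, Ren in two steps.
Soren cannot reach Bruno, Ren in two steps.
Priya cannot reach Elif, Soren, Bruno, Ren in two steps.
Bruno reaches everyone (king).
Ximena cannot reach Elif in two steps.
Ren cannot reach Bruno in two steps.
Kings: Tomas, Elif, Bruno — 3.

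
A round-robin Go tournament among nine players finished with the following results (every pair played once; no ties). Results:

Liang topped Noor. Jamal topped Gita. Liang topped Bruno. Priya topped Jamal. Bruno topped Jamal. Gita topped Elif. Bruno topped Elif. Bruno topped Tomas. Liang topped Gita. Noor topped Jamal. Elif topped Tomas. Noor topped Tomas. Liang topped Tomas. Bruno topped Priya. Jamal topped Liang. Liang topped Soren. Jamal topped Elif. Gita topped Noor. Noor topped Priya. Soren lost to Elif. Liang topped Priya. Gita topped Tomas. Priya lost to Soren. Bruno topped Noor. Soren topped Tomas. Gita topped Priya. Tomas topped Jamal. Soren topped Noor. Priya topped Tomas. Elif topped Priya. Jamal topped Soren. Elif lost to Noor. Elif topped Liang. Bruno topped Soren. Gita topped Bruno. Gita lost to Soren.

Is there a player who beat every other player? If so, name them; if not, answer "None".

None

Highest win total is Liang with 6 (out of 8 possible).
Liang lost to Jamal, Elif, so no player went undefeated.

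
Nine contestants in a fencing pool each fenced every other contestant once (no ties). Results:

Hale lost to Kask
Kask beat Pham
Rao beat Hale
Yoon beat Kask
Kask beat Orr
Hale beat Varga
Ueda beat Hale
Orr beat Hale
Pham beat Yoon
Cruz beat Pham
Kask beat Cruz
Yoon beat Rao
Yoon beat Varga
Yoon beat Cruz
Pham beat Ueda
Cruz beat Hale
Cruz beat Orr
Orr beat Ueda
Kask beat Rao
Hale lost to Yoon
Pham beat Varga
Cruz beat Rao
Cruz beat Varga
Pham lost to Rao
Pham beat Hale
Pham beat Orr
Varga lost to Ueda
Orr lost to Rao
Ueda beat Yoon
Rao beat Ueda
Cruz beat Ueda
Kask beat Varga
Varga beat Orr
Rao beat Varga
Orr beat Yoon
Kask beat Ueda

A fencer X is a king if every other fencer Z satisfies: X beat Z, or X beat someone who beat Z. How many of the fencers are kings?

3

Hale cannot reach Ueda, Cruz, Yoon, Kask, Pham, Rao in two steps.
Ueda cannot reach Pham in two steps.
Cruz cannot reach Kask in two steps.
Yoon reaches everyone (king).
Kask reaches everyone (king).
Orr cannot reach Pham in two steps.
Pham reaches everyone (king).
Varga cannot reach Cruz, Kask, Pham, Rao in two steps.
Rao cannot reach Cruz, Kask in two steps.
Kings: Yoon, Kask, Pham — 3.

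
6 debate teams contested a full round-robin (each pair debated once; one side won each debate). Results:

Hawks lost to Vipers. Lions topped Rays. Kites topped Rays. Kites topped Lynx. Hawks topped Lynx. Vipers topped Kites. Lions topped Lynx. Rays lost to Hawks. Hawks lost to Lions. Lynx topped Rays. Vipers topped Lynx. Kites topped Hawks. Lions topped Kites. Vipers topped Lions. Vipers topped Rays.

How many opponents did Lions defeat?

4

Lions' results: beat Rays, Hawks, Kites, Lynx; lost to Vipers.
That is 4 wins.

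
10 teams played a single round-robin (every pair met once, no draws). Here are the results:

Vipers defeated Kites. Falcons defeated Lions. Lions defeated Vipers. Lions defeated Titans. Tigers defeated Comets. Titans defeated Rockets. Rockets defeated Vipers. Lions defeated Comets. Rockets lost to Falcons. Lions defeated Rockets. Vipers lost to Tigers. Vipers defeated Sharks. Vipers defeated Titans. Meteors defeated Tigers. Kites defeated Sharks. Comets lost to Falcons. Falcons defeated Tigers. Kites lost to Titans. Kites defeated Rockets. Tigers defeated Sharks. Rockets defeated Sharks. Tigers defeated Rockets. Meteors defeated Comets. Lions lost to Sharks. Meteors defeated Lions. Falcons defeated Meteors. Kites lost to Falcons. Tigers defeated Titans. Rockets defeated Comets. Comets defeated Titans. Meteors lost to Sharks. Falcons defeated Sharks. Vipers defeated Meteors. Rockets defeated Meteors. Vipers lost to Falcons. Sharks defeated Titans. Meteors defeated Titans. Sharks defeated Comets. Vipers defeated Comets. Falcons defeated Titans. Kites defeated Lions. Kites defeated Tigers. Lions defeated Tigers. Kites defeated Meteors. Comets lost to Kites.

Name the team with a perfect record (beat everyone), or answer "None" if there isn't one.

Falcons

Falcons has 9 wins out of 9 opponents — a perfect record.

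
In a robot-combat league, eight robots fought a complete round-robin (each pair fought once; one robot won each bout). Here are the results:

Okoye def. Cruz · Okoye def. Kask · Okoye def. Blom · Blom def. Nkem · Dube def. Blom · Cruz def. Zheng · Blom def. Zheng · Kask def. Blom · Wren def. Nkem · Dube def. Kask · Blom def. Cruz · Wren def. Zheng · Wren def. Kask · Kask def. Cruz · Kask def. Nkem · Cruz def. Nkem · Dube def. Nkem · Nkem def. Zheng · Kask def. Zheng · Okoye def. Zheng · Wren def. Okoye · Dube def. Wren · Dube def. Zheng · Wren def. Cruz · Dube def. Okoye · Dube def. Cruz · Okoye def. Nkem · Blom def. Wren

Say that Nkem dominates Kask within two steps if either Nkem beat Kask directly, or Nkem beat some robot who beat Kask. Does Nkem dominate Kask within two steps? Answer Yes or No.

Nkem did not beat Kask directly.
Nkem beat Zheng, but each of them lost to Kask. No two-step path.

No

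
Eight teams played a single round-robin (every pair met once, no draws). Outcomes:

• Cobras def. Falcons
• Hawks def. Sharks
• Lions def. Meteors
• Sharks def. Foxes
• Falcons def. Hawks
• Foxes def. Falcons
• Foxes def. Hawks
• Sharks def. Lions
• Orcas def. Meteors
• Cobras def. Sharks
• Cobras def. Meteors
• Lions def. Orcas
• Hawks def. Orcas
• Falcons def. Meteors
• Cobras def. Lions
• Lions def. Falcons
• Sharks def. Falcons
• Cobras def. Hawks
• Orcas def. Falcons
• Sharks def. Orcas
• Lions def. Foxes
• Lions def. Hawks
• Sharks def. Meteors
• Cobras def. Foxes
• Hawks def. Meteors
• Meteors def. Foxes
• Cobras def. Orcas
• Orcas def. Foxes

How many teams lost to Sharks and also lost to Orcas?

Sharks beat: Lions, Meteors, Falcons, Foxes, Orcas.
Orcas beat: Meteors, Falcons, Foxes.
Both beat: Meteors, Falcons, Foxes — 3.

3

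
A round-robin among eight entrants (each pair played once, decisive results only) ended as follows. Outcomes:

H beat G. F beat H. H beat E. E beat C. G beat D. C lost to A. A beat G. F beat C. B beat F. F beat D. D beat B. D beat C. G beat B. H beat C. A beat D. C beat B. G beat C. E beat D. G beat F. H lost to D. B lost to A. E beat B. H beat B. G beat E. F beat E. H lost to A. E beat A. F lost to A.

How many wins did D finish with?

3

D's results: beat B, C, H; lost to A, E, F, G.
That is 3 wins.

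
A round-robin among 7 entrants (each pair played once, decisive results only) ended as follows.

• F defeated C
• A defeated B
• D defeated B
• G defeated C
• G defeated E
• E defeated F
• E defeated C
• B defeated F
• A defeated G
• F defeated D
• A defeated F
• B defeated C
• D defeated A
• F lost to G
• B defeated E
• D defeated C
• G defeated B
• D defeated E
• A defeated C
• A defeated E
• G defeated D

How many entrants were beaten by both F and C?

0

F beat: C, D.
C beat: no one.
No one was beaten by both.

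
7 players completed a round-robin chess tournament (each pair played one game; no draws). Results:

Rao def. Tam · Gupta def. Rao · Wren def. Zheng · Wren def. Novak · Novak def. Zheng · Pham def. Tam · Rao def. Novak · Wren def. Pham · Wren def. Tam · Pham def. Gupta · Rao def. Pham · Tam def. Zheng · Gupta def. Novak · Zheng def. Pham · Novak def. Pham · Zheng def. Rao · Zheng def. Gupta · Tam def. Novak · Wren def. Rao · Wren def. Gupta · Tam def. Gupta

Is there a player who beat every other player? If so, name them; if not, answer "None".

Wren has 6 wins out of 6 opponents — a perfect record.

Wren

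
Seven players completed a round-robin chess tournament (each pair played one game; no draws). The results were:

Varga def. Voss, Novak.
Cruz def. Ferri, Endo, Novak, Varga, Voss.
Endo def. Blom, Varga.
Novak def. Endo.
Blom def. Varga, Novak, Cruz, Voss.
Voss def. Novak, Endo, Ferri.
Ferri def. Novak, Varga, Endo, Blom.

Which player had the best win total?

Cruz

Win totals: Endo 2, Blom 4, Novak 1, Cruz 5, Ferri 4, Varga 2, Voss 3.
Cruz leads with 5 wins (next highest: 4).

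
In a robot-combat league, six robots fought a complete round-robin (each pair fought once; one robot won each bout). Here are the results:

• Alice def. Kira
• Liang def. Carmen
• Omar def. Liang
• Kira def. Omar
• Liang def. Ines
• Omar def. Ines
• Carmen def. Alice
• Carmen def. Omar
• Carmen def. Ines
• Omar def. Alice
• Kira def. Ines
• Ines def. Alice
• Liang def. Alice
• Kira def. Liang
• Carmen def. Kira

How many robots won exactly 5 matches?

Win totals: Liang 3, Kira 3, Alice 1, Carmen 4, Omar 3, Ines 1.
No robot has exactly 5 wins.

0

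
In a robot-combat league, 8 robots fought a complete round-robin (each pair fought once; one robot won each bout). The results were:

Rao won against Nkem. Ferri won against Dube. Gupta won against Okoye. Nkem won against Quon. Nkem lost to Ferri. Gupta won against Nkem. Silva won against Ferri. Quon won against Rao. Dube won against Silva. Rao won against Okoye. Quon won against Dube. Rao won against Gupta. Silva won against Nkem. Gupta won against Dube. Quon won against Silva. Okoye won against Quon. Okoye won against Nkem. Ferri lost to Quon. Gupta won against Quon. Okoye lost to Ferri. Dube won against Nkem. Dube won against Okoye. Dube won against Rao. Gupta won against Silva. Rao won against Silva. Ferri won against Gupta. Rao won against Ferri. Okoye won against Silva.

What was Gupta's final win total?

Gupta's results: beat Nkem, Okoye, Dube, Quon, Silva; lost to Ferri, Rao.
That is 5 wins.

5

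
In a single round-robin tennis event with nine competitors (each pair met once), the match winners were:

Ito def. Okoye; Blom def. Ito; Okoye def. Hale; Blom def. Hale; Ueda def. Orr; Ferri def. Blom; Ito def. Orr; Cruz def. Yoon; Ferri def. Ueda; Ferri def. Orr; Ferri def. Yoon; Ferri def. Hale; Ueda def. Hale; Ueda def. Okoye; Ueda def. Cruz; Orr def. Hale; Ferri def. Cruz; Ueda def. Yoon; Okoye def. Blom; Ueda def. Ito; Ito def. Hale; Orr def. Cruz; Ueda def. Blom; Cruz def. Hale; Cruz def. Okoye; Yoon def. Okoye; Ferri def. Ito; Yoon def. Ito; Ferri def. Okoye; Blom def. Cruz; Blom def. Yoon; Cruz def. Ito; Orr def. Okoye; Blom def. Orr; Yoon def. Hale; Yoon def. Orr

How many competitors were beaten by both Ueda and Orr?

Ueda beat: Okoye, Ito, Hale, Yoon, Orr, Blom, Cruz.
Orr beat: Okoye, Hale, Cruz.
Both beat: Okoye, Hale, Cruz — 3.

3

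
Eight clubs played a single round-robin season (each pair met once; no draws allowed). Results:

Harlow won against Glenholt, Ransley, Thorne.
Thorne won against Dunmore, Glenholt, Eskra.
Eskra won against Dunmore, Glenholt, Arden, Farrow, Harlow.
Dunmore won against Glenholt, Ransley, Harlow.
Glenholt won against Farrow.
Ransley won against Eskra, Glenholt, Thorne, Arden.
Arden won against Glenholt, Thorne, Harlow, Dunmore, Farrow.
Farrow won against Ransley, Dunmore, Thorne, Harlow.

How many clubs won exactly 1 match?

Win totals: Harlow 3, Arden 5, Ransley 4, Dunmore 3, Eskra 5, Glenholt 1, Farrow 4, Thorne 3.
Exactly 1: Glenholt — 1 club.

1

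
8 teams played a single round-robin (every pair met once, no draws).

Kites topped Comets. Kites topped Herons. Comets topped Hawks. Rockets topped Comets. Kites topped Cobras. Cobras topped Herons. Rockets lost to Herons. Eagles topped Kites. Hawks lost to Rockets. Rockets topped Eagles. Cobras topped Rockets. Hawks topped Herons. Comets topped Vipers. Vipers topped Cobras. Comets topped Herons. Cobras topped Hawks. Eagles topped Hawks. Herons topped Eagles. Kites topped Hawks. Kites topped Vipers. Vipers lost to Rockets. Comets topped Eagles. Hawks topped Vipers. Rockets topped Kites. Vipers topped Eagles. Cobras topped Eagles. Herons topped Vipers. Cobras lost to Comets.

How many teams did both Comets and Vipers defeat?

Comets beat: Cobras, Hawks, Herons, Eagles, Vipers.
Vipers beat: Cobras, Eagles.
Both beat: Cobras, Eagles — 2.

2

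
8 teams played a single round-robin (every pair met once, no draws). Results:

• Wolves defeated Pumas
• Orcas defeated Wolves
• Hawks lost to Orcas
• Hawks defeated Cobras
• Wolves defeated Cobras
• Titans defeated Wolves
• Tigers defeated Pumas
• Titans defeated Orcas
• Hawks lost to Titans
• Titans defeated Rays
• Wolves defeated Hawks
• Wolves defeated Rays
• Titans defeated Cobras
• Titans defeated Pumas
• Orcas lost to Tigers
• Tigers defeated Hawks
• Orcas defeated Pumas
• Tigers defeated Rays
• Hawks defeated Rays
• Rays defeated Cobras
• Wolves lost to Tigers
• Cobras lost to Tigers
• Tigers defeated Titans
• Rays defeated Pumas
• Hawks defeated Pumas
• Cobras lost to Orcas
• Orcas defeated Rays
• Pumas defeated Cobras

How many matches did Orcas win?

Orcas' results: beat Pumas, Wolves, Hawks, Cobras, Rays; lost to Titans, Tigers.
That is 5 wins.

5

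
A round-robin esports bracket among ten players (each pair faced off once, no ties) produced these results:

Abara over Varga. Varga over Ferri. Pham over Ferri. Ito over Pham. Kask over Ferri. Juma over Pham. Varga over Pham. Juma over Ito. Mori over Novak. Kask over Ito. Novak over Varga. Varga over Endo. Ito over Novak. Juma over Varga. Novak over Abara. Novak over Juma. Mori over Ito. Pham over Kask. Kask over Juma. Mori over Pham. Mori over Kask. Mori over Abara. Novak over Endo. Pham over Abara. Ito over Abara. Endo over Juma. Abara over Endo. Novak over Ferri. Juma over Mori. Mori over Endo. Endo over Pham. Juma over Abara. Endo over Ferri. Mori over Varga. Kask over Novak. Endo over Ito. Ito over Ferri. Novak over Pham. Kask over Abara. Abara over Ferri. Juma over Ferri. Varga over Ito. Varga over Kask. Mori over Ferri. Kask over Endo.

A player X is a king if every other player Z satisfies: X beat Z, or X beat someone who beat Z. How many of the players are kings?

5

Juma reaches everyone (king).
Mori reaches everyone (king).
Pham cannot reach Mori in two steps.
Endo reaches everyone (king).
Varga cannot reach Mori in two steps.
Abara cannot reach Mori, Novak in two steps.
Kask reaches everyone (king).
Novak reaches everyone (king).
Ito cannot reach Mori in two steps.
Ferri cannot reach Juma, Mori, Pham, Endo, Varga, Abara, Kask, Novak, Ito in two steps.
Kings: Juma, Mori, Endo, Kask, Novak — 5.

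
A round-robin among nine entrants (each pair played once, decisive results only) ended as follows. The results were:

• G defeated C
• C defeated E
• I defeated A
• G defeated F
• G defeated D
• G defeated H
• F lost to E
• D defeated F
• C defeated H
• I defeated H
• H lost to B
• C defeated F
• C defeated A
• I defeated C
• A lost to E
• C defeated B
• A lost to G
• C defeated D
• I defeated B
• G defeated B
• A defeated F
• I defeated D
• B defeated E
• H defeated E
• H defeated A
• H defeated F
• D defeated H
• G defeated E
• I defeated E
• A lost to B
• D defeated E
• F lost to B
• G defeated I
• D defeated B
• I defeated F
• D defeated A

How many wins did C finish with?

6

C's results: beat A, B, D, E, F, H; lost to G, I.
That is 6 wins.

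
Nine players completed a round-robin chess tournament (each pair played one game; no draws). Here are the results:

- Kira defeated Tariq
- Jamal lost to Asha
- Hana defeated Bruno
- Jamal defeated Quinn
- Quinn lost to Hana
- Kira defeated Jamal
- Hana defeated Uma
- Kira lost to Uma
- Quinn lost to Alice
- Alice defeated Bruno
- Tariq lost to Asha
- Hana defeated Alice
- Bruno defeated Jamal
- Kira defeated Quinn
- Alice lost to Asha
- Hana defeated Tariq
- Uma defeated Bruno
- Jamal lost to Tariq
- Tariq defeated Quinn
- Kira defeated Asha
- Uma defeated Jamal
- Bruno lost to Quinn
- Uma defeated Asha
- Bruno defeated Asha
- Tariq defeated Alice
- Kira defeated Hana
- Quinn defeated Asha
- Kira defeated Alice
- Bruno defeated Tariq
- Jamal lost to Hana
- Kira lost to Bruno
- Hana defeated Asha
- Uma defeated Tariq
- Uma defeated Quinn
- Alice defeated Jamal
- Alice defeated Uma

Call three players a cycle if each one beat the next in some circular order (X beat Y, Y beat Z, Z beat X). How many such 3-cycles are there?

14

Win totals: Uma 6, Jamal 1, Quinn 2, Kira 6, Hana 7, Bruno 4, Alice 4, Asha 3, Tariq 3.
A player with w wins dominates both others in C(w,2) triples; summing gives 15 + 0 + 1 + 15 + 21 + 6 + 6 + 3 + 3 = 70 transitive triples.
Total triples C(9,3) = 84, so cyclic triples = 84 − 70 = 14.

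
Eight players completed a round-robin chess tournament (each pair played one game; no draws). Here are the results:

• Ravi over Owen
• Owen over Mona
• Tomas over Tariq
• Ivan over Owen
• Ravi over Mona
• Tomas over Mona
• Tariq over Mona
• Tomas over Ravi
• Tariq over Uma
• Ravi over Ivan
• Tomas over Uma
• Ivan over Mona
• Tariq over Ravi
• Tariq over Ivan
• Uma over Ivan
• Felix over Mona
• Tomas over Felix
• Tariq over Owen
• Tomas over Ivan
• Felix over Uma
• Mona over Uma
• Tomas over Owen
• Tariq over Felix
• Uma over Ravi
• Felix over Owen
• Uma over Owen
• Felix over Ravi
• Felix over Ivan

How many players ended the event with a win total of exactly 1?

2

Win totals: Mona 1, Ravi 3, Uma 3, Ivan 2, Felix 5, Tariq 6, Tomas 7, Owen 1.
Exactly 1: Mona, Owen — 2 players.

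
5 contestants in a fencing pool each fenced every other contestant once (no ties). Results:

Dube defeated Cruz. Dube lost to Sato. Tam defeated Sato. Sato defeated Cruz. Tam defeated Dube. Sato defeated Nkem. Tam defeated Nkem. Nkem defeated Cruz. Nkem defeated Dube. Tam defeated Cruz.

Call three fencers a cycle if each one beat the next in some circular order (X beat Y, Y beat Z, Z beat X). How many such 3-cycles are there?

Of the C(5,3) = 10 triples, the cyclic ones are: none.
That is 0.

0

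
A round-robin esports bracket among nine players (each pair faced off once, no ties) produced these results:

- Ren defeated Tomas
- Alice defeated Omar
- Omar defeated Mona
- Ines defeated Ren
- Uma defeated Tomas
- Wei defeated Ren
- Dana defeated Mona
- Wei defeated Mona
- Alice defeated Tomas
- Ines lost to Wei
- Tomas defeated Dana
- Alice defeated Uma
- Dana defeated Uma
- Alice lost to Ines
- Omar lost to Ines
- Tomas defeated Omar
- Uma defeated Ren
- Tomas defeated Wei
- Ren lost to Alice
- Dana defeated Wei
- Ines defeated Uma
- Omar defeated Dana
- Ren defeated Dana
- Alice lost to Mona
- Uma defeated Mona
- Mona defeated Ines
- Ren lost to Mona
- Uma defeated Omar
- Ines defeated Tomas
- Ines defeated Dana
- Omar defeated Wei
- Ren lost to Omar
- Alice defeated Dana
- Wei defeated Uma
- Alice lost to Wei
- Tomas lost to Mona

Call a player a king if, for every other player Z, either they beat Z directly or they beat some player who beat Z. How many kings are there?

7

Alice cannot reach Ines in two steps.
Uma reaches everyone (king).
Ren cannot reach Alice, Ines in two steps.
Ines reaches everyone (king).
Omar reaches everyone (king).
Mona reaches everyone (king).
Tomas reaches everyone (king).
Dana reaches everyone (king).
Wei reaches everyone (king).
Kings: Uma, Ines, Omar, Mona, Tomas, Dana, Wei — 7.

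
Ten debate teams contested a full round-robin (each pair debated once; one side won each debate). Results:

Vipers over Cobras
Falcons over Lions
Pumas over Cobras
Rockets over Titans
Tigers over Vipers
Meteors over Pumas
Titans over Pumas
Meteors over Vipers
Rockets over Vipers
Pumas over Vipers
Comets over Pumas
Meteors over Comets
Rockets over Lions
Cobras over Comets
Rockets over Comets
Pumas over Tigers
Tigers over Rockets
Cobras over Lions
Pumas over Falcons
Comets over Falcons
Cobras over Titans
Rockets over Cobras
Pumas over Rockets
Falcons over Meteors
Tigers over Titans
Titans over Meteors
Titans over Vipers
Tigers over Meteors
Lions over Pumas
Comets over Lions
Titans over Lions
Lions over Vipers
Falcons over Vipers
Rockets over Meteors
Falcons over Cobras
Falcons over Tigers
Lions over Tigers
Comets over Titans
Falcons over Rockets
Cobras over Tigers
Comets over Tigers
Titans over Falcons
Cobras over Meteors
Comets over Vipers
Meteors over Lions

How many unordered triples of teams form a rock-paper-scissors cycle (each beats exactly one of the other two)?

30

Win totals: Titans 5, Vipers 1, Falcons 6, Tigers 4, Rockets 6, Meteors 4, Comets 6, Cobras 5, Pumas 5, Lions 3.
A team with w wins dominates both others in C(w,2) triples; summing gives 10 + 0 + 15 + 6 + 15 + 6 + 15 + 10 + 10 + 3 = 90 transitive triples.
Total triples C(10,3) = 120, so cyclic triples = 120 − 90 = 30.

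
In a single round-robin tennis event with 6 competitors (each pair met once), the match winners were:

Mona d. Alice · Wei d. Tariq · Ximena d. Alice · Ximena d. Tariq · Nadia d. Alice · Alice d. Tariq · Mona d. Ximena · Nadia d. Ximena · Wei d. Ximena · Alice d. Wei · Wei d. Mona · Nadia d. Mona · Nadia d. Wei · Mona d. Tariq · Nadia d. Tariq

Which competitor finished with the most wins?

Nadia

Win totals: Nadia 5, Wei 3, Mona 3, Tariq 0, Alice 2, Ximena 2.
Nadia leads with 5 wins (next highest: 3).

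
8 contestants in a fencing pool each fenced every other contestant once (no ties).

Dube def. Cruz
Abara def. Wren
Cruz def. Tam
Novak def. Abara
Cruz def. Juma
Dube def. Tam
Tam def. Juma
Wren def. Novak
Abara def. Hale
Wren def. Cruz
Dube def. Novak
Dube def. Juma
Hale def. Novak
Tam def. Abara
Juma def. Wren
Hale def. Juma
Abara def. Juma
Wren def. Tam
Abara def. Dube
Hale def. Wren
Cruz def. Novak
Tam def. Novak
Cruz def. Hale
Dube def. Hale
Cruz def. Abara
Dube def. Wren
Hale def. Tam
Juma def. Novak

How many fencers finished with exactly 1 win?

1

Win totals: Hale 4, Juma 2, Dube 6, Wren 3, Cruz 5, Tam 3, Novak 1, Abara 4.
Exactly 1: Novak — 1 fencer.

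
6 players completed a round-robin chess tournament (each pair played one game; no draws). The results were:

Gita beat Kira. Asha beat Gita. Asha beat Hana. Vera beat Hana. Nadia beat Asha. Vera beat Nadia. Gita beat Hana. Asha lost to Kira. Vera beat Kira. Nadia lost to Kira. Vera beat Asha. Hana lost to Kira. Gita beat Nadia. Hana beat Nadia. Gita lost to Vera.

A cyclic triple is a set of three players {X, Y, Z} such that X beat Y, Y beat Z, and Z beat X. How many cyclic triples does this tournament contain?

3

Win totals: Hana 1, Nadia 1, Gita 3, Kira 3, Asha 2, Vera 5.
A player with w wins dominates both others in C(w,2) triples; summing gives 0 + 0 + 3 + 3 + 1 + 10 = 17 transitive triples.
Total triples C(6,3) = 20, so cyclic triples = 20 − 17 = 3.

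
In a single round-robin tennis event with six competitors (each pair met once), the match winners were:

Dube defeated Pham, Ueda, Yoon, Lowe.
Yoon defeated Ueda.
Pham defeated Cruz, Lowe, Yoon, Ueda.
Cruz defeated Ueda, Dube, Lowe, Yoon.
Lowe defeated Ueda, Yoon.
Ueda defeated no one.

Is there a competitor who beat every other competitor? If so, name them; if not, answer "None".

Highest win total is Pham with 4 (out of 5 possible).
Pham lost to Dube, so no competitor went undefeated.

None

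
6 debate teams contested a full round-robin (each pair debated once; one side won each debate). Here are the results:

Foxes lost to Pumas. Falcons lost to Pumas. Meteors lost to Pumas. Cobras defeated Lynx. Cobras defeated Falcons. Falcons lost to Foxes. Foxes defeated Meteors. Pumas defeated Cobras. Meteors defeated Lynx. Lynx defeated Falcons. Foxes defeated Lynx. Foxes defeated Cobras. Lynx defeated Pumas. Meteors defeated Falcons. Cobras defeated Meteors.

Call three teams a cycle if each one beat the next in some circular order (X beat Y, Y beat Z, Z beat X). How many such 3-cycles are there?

3

Of the C(6,3) = 20 triples, the cyclic ones are: {Cobras, Lynx, Pumas}; {Foxes, Lynx, Pumas}; {Meteors, Lynx, Pumas}.
That is 3.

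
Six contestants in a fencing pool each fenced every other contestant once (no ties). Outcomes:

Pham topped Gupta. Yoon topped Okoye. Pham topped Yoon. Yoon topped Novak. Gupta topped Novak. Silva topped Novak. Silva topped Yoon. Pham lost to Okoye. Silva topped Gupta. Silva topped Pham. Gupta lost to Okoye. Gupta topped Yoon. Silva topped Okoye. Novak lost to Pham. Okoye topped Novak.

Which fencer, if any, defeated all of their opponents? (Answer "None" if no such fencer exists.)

Silva

Silva has 5 wins out of 5 opponents — a perfect record.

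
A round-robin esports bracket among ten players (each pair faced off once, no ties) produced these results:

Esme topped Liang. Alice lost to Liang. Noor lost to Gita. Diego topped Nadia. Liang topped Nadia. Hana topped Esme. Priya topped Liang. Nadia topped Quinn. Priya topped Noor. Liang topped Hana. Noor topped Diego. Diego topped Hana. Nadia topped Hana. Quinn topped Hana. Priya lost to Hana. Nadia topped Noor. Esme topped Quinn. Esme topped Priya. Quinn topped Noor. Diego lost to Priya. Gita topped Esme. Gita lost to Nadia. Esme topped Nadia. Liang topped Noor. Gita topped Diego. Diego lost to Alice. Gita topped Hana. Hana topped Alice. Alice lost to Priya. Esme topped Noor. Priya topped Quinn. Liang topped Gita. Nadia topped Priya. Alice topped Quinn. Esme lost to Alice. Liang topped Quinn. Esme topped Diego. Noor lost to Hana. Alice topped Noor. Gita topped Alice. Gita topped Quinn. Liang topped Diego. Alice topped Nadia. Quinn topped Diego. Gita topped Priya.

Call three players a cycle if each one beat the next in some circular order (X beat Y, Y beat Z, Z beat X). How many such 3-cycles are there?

23

Win totals: Nadia 5, Hana 4, Noor 1, Priya 5, Liang 7, Quinn 3, Diego 2, Gita 7, Esme 6, Alice 5.
A player with w wins dominates both others in C(w,2) triples; summing gives 10 + 6 + 0 + 10 + 21 + 3 + 1 + 21 + 15 + 10 = 97 transitive triples.
Total triples C(10,3) = 120, so cyclic triples = 120 − 97 = 23.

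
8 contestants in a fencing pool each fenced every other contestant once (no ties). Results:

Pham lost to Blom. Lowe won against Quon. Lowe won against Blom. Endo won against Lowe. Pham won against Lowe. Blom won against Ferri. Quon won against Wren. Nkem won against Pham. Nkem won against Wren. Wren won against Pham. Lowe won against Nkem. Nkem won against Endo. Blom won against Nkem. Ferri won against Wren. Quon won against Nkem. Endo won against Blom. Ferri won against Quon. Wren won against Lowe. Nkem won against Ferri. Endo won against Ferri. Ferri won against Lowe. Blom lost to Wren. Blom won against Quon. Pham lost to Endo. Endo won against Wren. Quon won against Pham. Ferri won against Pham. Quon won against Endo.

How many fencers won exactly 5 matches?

Win totals: Pham 1, Lowe 3, Nkem 4, Endo 5, Ferri 4, Quon 4, Wren 3, Blom 4.
Exactly 5: Endo — 1 fencer.

1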